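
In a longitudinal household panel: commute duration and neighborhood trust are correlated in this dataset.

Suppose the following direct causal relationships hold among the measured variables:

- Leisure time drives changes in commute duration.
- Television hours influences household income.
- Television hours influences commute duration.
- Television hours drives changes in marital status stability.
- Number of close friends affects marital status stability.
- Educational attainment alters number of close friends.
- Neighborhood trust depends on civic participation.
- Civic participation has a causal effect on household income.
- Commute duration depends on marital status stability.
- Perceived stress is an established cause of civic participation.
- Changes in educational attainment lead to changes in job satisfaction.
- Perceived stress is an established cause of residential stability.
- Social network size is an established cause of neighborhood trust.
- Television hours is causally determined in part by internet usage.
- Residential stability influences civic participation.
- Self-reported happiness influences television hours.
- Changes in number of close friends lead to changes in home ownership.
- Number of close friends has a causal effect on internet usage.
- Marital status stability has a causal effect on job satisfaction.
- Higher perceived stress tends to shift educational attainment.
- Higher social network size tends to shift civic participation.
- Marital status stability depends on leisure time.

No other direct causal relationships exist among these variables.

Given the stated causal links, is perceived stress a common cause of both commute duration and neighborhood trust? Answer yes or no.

yes

Perceived stress has a causal path to commute duration (perceived stress → educational attainment → number of close friends → marital status stability → commute duration) and to neighborhood trust (perceived stress → civic participation → neighborhood trust), so it is a common cause of both — a confounder.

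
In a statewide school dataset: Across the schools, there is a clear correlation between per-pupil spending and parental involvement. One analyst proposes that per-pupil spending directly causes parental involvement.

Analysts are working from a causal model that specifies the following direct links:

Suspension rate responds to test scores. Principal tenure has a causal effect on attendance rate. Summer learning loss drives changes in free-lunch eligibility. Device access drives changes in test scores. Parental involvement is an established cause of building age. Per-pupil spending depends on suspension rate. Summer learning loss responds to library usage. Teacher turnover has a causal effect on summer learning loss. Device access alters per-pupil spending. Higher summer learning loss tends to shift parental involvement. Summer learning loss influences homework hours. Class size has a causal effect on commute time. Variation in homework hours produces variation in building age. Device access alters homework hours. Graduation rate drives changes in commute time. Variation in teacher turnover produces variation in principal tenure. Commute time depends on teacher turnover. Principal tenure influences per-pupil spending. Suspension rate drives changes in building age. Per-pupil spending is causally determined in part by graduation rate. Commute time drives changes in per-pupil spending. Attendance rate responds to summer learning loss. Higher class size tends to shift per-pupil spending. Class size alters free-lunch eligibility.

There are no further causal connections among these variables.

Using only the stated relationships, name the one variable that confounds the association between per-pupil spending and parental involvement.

Teacher turnover has a causal path to per-pupil spending (teacher turnover → principal tenure → per-pupil spending) and a separate causal path to parental involvement (teacher turnover → summer learning loss → parental involvement), so it is a common cause of both.
No stated relationship gives per-pupil spending a causal route to parental involvement, so the correlation is explained by the shared upstream cause rather than a direct effect.

teacher turnover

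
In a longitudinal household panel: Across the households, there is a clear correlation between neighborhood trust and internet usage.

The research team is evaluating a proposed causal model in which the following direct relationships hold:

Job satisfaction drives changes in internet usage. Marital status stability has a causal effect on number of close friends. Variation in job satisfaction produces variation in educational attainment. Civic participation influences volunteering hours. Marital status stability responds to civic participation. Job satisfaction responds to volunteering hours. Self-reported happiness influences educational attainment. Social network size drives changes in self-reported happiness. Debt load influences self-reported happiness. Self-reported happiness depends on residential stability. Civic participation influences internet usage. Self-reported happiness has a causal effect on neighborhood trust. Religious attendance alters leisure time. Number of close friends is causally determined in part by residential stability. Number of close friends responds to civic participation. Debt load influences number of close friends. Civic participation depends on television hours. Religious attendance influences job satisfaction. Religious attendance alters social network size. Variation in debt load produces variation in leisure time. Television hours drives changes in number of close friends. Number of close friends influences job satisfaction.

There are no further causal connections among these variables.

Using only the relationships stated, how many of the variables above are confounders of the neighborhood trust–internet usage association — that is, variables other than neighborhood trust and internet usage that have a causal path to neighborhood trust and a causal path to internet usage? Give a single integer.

3

The common causes are: debt load (to neighborhood trust via debt load → self-reported happiness → neighborhood trust; to internet usage via debt load → number of close friends → job satisfaction → internet usage); religious attendance (to neighborhood trust via religious attendance → social network size → self-reported happiness → neighborhood trust; to internet usage via religious attendance → job satisfaction → internet usage); residential stability (to neighborhood trust via residential stability → self-reported happiness → neighborhood trust; to internet usage via residential stability → number of close friends → job satisfaction → internet usage).
Every other variable lacks a causal path to at least one of neighborhood trust and internet usage.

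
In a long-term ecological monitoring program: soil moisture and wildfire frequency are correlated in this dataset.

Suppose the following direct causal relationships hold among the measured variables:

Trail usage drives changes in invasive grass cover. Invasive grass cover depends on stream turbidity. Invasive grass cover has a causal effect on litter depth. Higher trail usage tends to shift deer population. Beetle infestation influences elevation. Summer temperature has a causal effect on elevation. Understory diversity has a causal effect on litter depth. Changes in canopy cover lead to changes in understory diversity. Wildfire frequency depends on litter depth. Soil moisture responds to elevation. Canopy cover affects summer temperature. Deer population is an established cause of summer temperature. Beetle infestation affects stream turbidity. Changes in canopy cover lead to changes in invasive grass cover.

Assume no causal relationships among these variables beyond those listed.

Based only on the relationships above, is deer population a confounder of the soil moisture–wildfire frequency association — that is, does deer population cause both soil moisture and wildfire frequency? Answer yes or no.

Deer population has no stated causal path to wildfire frequency. A confounder must cause both variables, so deer population does not qualify.

no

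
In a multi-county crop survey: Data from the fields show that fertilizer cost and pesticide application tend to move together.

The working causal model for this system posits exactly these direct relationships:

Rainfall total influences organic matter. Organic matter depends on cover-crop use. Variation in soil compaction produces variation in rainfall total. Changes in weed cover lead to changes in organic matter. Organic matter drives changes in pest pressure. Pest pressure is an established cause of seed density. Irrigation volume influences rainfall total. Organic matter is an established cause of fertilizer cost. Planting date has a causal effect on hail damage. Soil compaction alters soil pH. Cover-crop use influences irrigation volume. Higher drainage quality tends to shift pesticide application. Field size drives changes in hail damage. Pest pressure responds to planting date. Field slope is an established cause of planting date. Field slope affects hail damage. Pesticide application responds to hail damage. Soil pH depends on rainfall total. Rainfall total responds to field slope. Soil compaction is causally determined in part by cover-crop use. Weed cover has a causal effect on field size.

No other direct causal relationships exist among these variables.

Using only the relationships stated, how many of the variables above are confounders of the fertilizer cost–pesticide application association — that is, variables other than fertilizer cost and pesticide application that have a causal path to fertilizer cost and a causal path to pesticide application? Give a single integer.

2

The common causes are: field slope (to fertilizer cost via field slope → rainfall total → organic matter → fertilizer cost; to pesticide application via field slope → hail damage → pesticide application); weed cover (to fertilizer cost via weed cover → organic matter → fertilizer cost; to pesticide application via weed cover → field size → hail damage → pesticide application).
Every other variable lacks a causal path to at least one of fertilizer cost and pesticide application.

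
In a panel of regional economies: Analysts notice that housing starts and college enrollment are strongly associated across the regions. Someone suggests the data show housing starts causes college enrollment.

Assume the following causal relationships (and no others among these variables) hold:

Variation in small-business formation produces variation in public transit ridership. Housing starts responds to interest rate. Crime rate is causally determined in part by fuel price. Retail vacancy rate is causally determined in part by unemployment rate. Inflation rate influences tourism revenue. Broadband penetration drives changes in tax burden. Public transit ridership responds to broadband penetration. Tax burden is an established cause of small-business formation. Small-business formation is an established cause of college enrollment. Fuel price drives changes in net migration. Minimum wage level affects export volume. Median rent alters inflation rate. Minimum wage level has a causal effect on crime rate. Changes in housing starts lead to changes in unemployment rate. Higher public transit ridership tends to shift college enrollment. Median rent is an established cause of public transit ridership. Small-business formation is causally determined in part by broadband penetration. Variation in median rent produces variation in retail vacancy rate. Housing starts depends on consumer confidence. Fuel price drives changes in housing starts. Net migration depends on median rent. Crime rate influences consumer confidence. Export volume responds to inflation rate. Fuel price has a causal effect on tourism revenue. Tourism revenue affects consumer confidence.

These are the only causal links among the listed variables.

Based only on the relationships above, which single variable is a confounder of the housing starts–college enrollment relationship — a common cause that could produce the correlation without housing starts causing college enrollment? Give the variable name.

Median rent has a causal path to housing starts (median rent → inflation rate → tourism revenue → consumer confidence → housing starts) and a separate causal path to college enrollment (median rent → public transit ridership → college enrollment), so it is a common cause of both.
No stated relationship gives housing starts a causal route to college enrollment, so the correlation is explained by the shared upstream cause rather than a direct effect.

median rent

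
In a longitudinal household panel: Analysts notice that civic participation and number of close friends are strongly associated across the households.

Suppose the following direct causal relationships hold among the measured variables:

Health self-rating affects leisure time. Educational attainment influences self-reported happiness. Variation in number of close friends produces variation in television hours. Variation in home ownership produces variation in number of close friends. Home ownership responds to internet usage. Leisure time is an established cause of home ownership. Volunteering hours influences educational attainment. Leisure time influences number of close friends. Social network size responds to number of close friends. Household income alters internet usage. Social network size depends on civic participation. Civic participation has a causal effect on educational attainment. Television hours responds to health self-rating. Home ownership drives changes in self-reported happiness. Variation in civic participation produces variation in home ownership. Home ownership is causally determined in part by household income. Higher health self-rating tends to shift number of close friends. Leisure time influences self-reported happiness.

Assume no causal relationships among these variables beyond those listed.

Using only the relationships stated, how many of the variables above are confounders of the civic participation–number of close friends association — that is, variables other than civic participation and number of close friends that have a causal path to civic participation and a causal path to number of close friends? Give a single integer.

0

No listed variable has a causal path to both civic participation and number of close friends, so there are no common causes.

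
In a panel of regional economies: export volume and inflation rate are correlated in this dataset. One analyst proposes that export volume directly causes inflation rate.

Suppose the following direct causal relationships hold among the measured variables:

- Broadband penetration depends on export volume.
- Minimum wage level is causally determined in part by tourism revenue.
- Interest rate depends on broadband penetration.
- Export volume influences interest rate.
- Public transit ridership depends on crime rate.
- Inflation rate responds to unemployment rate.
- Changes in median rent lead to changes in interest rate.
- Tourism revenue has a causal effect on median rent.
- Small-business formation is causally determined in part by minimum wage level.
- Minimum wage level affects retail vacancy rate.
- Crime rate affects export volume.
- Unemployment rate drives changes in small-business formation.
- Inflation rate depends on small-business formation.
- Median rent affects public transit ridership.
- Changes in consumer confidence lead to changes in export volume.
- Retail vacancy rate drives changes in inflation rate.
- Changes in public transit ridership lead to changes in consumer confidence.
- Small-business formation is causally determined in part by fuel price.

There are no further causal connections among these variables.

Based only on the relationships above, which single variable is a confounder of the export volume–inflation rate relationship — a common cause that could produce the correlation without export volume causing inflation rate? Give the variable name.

Tourism revenue has a causal path to export volume (tourism revenue → median rent → public transit ridership → consumer confidence → export volume) and a separate causal path to inflation rate (tourism revenue → minimum wage level → retail vacancy rate → inflation rate), so it is a common cause of both.
No stated relationship gives export volume a causal route to inflation rate, so the correlation is explained by the shared upstream cause rather than a direct effect.

tourism revenue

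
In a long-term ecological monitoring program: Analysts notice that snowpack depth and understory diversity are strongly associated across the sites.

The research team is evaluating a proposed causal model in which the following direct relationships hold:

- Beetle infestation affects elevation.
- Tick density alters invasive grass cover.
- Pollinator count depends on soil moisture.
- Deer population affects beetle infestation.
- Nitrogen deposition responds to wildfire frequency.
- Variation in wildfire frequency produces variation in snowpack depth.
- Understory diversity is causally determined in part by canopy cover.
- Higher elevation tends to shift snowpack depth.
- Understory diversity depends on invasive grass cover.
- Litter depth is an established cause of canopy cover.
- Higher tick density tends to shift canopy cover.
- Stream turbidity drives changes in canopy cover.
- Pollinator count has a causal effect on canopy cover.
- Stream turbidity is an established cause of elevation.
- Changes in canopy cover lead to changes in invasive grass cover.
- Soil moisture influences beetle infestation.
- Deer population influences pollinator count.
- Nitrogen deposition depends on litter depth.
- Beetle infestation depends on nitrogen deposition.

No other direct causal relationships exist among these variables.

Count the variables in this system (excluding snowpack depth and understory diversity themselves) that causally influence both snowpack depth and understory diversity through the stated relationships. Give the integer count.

The common causes are: deer population (to snowpack depth via deer population → beetle infestation → elevation → snowpack depth; to understory diversity via deer population → pollinator count → canopy cover → understory diversity); litter depth (to snowpack depth via litter depth → nitrogen deposition → beetle infestation → elevation → snowpack depth; to understory diversity via litter depth → canopy cover → understory diversity); soil moisture (to snowpack depth via soil moisture → beetle infestation → elevation → snowpack depth; to understory diversity via soil moisture → pollinator count → canopy cover → understory diversity); stream turbidity (to snowpack depth via stream turbidity → elevation → snowpack depth; to understory diversity via stream turbidity → canopy cover → understory diversity).
Every other variable lacks a causal path to at least one of snowpack depth and understory diversity.

4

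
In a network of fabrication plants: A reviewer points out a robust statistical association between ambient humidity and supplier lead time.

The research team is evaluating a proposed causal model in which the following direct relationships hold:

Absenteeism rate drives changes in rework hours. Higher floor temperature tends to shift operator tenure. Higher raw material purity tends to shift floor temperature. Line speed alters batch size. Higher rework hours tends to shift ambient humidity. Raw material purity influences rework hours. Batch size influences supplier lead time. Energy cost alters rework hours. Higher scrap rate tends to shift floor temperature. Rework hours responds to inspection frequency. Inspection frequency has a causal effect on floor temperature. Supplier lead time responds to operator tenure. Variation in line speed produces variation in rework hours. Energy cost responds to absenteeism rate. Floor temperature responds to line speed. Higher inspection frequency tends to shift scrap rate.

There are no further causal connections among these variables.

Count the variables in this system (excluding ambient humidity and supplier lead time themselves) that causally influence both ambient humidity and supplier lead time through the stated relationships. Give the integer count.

3

The common causes are: inspection frequency (to ambient humidity via inspection frequency → rework hours → ambient humidity; to supplier lead time via inspection frequency → floor temperature → operator tenure → supplier lead time); line speed (to ambient humidity via line speed → rework hours → ambient humidity; to supplier lead time via line speed → batch size → supplier lead time); raw material purity (to ambient humidity via raw material purity → rework hours → ambient humidity; to supplier lead time via raw material purity → floor temperature → operator tenure → supplier lead time).
Every other variable lacks a causal path to at least one of ambient humidity and supplier lead time.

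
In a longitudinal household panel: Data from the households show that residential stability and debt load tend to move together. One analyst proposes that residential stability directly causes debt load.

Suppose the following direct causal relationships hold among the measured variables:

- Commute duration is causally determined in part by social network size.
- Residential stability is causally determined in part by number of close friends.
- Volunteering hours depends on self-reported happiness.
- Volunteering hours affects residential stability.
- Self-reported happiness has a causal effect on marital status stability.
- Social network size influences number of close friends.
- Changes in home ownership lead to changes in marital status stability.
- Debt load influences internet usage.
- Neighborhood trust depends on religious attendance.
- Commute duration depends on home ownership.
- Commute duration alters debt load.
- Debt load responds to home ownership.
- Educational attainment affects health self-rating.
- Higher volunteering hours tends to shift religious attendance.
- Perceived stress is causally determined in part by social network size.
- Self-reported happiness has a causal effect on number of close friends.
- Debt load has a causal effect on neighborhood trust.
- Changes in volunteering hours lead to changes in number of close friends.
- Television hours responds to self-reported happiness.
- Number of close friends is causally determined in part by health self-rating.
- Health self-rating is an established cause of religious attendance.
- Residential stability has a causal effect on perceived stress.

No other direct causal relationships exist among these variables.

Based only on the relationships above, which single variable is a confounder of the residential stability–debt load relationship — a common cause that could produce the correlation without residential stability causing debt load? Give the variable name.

Social network size has a causal path to residential stability (social network size → number of close friends → residential stability) and a separate causal path to debt load (social network size → commute duration → debt load), so it is a common cause of both.
No stated relationship gives residential stability a causal route to debt load, so the correlation is explained by the shared upstream cause rather than a direct effect.

social network size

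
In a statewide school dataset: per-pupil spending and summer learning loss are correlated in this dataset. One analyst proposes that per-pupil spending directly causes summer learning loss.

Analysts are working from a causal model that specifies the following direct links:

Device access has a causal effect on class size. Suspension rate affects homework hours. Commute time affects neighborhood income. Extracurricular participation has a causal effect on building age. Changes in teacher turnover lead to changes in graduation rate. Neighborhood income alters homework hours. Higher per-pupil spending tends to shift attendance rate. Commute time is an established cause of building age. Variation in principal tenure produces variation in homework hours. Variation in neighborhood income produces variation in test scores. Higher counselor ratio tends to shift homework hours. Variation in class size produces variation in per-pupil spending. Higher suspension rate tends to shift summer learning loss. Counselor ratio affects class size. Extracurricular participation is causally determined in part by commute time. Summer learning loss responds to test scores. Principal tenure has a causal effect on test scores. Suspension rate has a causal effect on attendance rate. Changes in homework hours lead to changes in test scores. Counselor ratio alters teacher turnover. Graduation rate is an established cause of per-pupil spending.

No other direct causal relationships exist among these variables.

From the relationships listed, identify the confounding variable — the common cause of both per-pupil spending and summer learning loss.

counselor ratio

Counselor ratio has a causal path to per-pupil spending (counselor ratio → class size → per-pupil spending) and a separate causal path to summer learning loss (counselor ratio → homework hours → test scores → summer learning loss), so it is a common cause of both.
No stated relationship gives per-pupil spending a causal route to summer learning loss, so the correlation is explained by the shared upstream cause rather than a direct effect.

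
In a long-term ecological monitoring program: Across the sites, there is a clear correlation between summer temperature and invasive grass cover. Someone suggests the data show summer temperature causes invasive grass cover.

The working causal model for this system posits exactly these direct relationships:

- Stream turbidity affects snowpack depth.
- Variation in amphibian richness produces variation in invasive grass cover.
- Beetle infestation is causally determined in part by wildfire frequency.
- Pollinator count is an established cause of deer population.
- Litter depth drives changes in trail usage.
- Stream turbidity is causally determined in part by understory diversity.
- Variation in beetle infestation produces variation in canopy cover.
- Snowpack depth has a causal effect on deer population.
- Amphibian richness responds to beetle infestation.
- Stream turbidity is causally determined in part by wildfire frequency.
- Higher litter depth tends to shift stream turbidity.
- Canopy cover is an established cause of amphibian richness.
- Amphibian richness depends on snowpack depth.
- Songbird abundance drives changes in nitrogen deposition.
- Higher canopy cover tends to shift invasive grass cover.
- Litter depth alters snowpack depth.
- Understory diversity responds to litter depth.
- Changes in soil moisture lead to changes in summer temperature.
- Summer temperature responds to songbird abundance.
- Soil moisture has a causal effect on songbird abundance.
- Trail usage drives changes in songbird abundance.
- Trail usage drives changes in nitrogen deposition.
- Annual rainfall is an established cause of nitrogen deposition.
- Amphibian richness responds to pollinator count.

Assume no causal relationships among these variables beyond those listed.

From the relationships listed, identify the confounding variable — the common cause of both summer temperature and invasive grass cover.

Litter depth has a causal path to summer temperature (litter depth → trail usage → songbird abundance → summer temperature) and a separate causal path to invasive grass cover (litter depth → snowpack depth → amphibian richness → invasive grass cover), so it is a common cause of both.
No stated relationship gives summer temperature a causal route to invasive grass cover, so the correlation is explained by the shared upstream cause rather than a direct effect.

litter depth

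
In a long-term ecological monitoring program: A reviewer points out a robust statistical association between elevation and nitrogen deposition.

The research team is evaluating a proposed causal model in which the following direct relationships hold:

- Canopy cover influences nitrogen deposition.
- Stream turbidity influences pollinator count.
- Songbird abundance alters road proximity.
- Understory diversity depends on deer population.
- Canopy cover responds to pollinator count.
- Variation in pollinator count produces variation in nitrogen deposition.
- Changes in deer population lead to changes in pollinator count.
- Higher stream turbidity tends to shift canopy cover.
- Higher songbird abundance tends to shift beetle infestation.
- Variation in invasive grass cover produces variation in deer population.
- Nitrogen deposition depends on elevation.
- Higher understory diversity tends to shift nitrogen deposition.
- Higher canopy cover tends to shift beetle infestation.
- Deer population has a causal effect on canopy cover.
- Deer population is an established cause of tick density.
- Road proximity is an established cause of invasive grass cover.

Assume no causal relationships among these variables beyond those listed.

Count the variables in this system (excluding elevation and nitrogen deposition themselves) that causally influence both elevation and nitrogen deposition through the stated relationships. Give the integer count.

No listed variable has a causal path to both elevation and nitrogen deposition, so there are no common causes.

0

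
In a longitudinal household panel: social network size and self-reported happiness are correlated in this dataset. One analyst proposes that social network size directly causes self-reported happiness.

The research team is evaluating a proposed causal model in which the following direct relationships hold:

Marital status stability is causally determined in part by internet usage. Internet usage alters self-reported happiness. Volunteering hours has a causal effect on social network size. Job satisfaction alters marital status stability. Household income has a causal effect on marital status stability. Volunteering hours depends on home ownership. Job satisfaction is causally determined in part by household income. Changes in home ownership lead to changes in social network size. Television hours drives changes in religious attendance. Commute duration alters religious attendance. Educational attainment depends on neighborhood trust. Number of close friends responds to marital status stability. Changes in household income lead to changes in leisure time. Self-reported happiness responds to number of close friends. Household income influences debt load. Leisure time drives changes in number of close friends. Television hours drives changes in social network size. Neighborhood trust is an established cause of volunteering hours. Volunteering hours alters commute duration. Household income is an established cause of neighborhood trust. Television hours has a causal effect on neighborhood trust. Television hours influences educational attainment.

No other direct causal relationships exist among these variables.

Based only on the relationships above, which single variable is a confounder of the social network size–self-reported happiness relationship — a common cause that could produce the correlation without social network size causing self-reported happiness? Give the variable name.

household income

Household income has a causal path to social network size (household income → neighborhood trust → volunteering hours → social network size) and a separate causal path to self-reported happiness (household income → leisure time → number of close friends → self-reported happiness), so it is a common cause of both.
No stated relationship gives social network size a causal route to self-reported happiness, so the correlation is explained by the shared upstream cause rather than a direct effect.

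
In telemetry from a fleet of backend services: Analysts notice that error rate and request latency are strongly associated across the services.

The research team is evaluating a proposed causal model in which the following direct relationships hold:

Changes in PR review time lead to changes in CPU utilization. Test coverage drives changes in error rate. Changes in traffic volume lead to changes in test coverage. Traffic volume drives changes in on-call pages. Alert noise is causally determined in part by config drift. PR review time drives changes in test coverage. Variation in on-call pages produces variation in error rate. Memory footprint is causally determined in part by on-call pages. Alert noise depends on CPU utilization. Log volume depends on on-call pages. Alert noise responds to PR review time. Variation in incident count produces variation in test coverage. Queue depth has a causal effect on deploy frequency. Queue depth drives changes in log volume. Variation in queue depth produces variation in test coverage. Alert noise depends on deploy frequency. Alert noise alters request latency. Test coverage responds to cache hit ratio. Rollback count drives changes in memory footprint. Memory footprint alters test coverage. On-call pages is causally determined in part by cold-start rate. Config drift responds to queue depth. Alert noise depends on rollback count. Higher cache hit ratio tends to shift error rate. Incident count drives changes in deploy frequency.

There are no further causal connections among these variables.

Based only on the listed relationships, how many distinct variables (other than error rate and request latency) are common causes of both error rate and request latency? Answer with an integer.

4

The common causes are: PR review time (to error rate via PR review time → test coverage → error rate; to request latency via PR review time → alert noise → request latency); incident count (to error rate via incident count → test coverage → error rate; to request latency via incident count → deploy frequency → alert noise → request latency); queue depth (to error rate via queue depth → test coverage → error rate; to request latency via queue depth → config drift → alert noise → request latency); rollback count (to error rate via rollback count → memory footprint → test coverage → error rate; to request latency via rollback count → alert noise → request latency).
Every other variable lacks a causal path to at least one of error rate and request latency.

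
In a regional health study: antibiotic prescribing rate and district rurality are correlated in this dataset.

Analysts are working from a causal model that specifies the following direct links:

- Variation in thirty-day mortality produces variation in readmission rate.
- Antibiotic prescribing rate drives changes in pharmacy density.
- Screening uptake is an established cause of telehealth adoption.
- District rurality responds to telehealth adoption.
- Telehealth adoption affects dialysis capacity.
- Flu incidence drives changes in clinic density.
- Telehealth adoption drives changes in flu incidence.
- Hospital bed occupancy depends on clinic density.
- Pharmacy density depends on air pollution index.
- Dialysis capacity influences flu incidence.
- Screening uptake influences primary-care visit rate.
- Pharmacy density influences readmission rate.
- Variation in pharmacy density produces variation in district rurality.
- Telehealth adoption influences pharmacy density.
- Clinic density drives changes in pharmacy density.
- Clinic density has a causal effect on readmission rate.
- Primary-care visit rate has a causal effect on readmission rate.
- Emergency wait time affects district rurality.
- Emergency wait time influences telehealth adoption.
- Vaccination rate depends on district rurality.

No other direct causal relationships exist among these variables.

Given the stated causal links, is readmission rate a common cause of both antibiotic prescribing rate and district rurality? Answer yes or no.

Readmission rate has no stated causal path to either antibiotic prescribing rate or district rurality. A confounder must cause both variables, so readmission rate does not qualify.

no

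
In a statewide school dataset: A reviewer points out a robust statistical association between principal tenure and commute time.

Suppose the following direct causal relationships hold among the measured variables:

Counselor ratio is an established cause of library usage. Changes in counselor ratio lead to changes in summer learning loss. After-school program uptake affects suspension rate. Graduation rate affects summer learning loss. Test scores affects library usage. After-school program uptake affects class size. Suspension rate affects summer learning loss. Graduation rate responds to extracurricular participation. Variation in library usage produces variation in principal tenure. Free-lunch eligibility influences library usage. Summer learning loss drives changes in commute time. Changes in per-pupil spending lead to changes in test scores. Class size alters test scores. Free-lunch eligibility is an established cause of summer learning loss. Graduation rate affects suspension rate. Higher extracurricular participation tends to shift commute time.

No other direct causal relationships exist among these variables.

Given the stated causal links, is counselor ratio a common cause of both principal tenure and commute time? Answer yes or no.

yes

Counselor ratio has a causal path to principal tenure (counselor ratio → library usage → principal tenure) and to commute time (counselor ratio → summer learning loss → commute time), so it is a common cause of both — a confounder.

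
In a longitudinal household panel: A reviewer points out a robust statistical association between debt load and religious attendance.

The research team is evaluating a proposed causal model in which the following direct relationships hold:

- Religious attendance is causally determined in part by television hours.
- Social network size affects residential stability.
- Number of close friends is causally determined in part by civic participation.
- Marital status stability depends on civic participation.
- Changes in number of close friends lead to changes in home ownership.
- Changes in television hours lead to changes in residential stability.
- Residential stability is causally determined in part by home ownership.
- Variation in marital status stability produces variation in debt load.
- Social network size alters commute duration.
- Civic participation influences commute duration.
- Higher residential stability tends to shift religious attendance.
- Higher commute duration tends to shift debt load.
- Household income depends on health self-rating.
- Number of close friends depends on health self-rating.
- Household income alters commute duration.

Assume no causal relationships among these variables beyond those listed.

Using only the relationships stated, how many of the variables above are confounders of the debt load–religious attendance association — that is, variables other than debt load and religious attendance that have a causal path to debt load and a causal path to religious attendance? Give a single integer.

The common causes are: civic participation (to debt load via civic participation → commute duration → debt load; to religious attendance via civic participation → number of close friends → home ownership → residential stability → religious attendance); health self-rating (to debt load via health self-rating → household income → commute duration → debt load; to religious attendance via health self-rating → number of close friends → home ownership → residential stability → religious attendance); social network size (to debt load via social network size → commute duration → debt load; to religious attendance via social network size → residential stability → religious attendance).
Every other variable lacks a causal path to at least one of debt load and religious attendance.

3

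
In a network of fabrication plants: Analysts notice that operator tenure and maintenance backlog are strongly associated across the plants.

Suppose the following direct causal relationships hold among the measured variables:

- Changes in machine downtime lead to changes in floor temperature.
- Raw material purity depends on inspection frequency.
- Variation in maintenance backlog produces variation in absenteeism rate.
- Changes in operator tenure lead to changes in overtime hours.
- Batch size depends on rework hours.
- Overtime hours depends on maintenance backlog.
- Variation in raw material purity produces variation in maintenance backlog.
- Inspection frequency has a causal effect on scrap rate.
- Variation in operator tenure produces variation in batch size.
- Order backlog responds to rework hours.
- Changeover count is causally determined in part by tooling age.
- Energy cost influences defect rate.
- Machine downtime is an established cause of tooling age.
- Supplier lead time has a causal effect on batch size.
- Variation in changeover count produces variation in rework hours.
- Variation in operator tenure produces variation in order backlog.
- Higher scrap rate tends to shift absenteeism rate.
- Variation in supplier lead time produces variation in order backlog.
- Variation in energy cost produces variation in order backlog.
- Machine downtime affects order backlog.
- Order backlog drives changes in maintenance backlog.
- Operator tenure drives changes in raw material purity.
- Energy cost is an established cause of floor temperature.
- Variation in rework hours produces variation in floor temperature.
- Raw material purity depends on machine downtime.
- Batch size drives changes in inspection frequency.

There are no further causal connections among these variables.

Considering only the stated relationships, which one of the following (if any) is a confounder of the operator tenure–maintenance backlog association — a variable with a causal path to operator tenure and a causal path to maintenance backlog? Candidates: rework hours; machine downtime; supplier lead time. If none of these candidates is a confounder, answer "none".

None of the listed candidates has causal paths to both operator tenure and maintenance backlog in the stated relationships, so none is a common cause.

none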